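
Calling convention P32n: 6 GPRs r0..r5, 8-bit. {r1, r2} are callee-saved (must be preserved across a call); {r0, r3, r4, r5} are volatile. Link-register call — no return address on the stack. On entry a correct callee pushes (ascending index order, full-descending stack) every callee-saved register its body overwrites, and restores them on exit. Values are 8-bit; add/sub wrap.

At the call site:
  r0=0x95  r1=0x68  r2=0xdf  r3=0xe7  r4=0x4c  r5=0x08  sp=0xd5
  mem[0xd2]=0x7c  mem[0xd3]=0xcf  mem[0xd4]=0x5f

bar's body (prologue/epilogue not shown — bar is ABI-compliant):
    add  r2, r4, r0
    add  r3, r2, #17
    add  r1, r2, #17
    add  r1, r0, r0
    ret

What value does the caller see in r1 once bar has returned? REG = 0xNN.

REG = 0x68

prologue: push r1 → mem[0xd4]=0x68, sp=0xd4
prologue: push r2 → mem[0xd3]=0xdf, sp=0xd3
body[0] add  r2, r4, r0 → r2=0xe1
body[1] add  r3, r2, #17 → r3=0xf2
body[2] add  r1, r2, #17 → r1=0xf2
body[3] add  r1, r0, r0 → r1=0x2a
epilogue: pop r2=0xdf, sp=0xd4
epilogue: pop r1=0x68, sp=0xd5
r1 is callee-saved → restored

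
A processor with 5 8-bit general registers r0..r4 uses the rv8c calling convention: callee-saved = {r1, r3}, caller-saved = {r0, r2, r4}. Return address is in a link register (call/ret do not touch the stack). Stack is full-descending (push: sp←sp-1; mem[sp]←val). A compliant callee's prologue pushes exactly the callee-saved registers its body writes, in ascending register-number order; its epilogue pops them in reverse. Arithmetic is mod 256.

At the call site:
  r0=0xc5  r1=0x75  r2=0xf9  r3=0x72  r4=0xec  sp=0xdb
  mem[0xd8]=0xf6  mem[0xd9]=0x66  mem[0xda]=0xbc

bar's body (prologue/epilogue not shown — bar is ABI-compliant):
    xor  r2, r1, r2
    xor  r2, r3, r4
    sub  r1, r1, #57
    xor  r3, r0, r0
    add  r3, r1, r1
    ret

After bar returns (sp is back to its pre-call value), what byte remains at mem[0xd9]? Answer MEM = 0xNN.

MEM = 0x72

prologue: push r1 -> mem[0xda]=0x75, sp=0xda
prologue: push r3 -> mem[0xd9]=0x72, sp=0xd9
body[0] xor  r2, r1, r2 -> r2=0x8c
body[1] xor  r2, r3, r4 -> r2=0x9e
body[2] sub  r1, r1, #57 -> r1=0x3c
body[3] xor  r3, r0, r0 -> r3=0x00
body[4] add  r3, r1, r1 -> r3=0x78
epilogue: pop r3=0x72, sp=0xda
epilogue: pop r1=0x75, sp=0xdb
prologue pushed ['r1', 'r3'] at ['0xda', '0xd9']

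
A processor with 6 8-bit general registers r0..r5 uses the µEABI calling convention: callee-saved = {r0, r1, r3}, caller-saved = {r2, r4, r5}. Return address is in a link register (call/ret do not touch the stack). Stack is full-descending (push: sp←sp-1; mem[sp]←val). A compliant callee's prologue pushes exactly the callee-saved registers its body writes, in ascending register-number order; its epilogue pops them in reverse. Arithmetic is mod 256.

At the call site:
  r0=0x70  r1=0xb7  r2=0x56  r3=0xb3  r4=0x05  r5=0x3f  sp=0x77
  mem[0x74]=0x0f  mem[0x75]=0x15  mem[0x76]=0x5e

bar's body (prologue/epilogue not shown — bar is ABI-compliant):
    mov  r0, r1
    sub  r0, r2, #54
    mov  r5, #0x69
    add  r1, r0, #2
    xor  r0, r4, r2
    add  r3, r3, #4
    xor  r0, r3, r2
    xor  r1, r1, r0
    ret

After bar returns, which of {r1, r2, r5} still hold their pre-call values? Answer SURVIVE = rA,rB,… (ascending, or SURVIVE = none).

prologue: push r0 → mem[0x76]=0x70, sp=0x76
prologue: push r1 → mem[0x75]=0xb7, sp=0x75
prologue: push r3 → mem[0x74]=0xb3, sp=0x74
body[0] mov  r0, r1 → r0=0xb7
body[1] sub  r0, r2, #54 → r0=0x20
body[2] mov  r5, #0x69 → r5=0x69
body[3] add  r1, r0, #2 → r1=0x22
body[4] xor  r0, r4, r2 → r0=0x53
body[5] add  r3, r3, #4 → r3=0xb7
body[6] xor  r0, r3, r2 → r0=0xe1
body[7] xor  r1, r1, r0 → r1=0xc3
epilogue: pop r3=0xb3, sp=0x75
epilogue: pop r1=0xb7, sp=0x76
epilogue: pop r0=0x70, sp=0x77
r1: callee-saved, written=True
r2: caller-saved, written=False
r5: caller-saved, written=True

SURVIVE = r1,r2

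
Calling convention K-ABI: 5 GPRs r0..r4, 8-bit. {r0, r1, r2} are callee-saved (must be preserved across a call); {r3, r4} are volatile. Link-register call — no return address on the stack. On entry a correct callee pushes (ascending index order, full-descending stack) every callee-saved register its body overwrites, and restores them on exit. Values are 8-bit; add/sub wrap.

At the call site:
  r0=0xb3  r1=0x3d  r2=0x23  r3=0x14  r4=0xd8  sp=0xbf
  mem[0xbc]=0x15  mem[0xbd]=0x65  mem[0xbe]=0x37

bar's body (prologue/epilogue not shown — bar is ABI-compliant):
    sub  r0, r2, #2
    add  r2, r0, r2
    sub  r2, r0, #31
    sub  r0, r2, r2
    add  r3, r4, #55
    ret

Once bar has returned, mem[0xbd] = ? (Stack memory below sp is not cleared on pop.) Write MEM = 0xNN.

MEM = 0x23

prologue: push r0 -> mem[0xbe]=0xb3, sp=0xbe
prologue: push r2 -> mem[0xbd]=0x23, sp=0xbd
body[0] sub  r0, r2, #2 -> r0=0x21
body[1] add  r2, r0, r2 -> r2=0x44
body[2] sub  r2, r0, #31 -> r2=0x02
body[3] sub  r0, r2, r2 -> r0=0x00
body[4] add  r3, r4, #55 -> r3=0x0f
epilogue: pop r2=0x23, sp=0xbe
epilogue: pop r0=0xb3, sp=0xbf
prologue pushed ['r0', 'r2'] at ['0xbe', '0xbd']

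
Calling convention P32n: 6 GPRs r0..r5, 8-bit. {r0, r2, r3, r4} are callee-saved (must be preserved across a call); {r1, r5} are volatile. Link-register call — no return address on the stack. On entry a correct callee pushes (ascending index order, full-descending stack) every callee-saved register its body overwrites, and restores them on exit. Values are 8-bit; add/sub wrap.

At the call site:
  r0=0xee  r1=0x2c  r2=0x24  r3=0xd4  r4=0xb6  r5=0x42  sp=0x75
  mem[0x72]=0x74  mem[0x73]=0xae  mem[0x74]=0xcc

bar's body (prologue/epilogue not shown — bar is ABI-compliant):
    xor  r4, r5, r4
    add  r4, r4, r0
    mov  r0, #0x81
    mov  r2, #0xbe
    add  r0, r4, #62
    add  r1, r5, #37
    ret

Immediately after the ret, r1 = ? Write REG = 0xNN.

REG = 0x67

prologue: push r0 → mem[0x74]=0xee, sp=0x74
prologue: push r2 → mem[0x73]=0x24, sp=0x73
prologue: push r4 → mem[0x72]=0xb6, sp=0x72
body[0] xor  r4, r5, r4 → r4=0xf4
body[1] add  r4, r4, r0 → r4=0xe2
body[2] mov  r0, #0x81 → r0=0x81
body[3] mov  r2, #0xbe → r2=0xbe
body[4] add  r0, r4, #62 → r0=0x20
body[5] add  r1, r5, #37 → r1=0x67
epilogue: pop r4=0xb6, sp=0x73
epilogue: pop r2=0x24, sp=0x74
epilogue: pop r0=0xee, sp=0x75
r1 is caller-saved → body value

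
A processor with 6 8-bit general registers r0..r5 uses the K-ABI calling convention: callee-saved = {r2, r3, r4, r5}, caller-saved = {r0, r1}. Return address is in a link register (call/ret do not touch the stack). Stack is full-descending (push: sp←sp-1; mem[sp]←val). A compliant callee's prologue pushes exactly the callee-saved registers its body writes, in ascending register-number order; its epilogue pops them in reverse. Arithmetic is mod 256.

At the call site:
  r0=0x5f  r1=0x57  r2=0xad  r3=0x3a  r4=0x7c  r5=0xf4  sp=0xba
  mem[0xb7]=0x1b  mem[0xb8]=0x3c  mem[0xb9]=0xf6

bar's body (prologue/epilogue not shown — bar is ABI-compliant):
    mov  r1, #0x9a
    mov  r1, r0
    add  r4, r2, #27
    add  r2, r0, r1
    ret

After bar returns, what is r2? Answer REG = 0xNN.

prologue: push r2 → mem[0xb9]=0xad, sp=0xb9
prologue: push r4 → mem[0xb8]=0x7c, sp=0xb8
body[0] mov  r1, #0x9a → r1=0x9a
body[1] mov  r1, r0 → r1=0x5f
body[2] add  r4, r2, #27 → r4=0xc8
body[3] add  r2, r0, r1 → r2=0xbe
epilogue: pop r4=0x7c, sp=0xb9
epilogue: pop r2=0xad, sp=0xba
r2 is callee-saved → restored

REG = 0xad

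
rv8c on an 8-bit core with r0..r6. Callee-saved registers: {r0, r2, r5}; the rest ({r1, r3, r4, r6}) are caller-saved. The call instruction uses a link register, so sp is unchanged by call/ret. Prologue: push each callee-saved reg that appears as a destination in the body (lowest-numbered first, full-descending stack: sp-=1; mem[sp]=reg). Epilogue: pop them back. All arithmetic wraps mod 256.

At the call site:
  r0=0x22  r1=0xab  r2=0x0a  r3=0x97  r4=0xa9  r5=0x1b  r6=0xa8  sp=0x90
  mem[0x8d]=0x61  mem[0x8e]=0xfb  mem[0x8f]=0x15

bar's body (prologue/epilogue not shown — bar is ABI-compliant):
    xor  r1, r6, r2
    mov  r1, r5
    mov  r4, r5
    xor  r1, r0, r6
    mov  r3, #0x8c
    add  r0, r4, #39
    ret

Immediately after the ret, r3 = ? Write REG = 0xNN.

REG = 0x8c

prologue: push r0 → mem[0x8f]=0x22, sp=0x8f
body[0] xor  r1, r6, r2 → r1=0xa2
body[1] mov  r1, r5 → r1=0x1b
body[2] mov  r4, r5 → r4=0x1b
body[3] xor  r1, r0, r6 → r1=0x8a
body[4] mov  r3, #0x8c → r3=0x8c
body[5] add  r0, r4, #39 → r0=0x42
epilogue: pop r0=0x22, sp=0x90
r3 is caller-saved → body value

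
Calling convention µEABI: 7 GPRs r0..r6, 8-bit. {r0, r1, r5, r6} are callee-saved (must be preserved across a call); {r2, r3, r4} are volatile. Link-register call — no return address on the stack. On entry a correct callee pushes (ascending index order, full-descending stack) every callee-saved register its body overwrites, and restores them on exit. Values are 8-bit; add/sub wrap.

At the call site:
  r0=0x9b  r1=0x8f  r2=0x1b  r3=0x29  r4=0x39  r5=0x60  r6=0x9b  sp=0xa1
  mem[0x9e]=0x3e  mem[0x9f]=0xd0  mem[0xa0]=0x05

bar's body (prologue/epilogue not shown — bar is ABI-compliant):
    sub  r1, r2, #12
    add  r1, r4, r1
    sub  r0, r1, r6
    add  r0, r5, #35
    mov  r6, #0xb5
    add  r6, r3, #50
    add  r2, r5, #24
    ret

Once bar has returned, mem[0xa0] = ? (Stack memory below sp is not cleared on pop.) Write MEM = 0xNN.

prologue: push r0 -> mem[0xa0]=0x9b, sp=0xa0
prologue: push r1 -> mem[0x9f]=0x8f, sp=0x9f
prologue: push r6 -> mem[0x9e]=0x9b, sp=0x9e
body[0] sub  r1, r2, #12 -> r1=0x0f
body[1] add  r1, r4, r1 -> r1=0x48
body[2] sub  r0, r1, r6 -> r0=0xad
body[3] add  r0, r5, #35 -> r0=0x83
body[4] mov  r6, #0xb5 -> r6=0xb5
body[5] add  r6, r3, #50 -> r6=0x5b
body[6] add  r2, r5, #24 -> r2=0x78
epilogue: pop r6=0x9b, sp=0x9f
epilogue: pop r1=0x8f, sp=0xa0
epilogue: pop r0=0x9b, sp=0xa1
prologue pushed ['r0', 'r1', 'r6'] at ['0xa0', '0x9f', '0x9e']

MEM = 0x9b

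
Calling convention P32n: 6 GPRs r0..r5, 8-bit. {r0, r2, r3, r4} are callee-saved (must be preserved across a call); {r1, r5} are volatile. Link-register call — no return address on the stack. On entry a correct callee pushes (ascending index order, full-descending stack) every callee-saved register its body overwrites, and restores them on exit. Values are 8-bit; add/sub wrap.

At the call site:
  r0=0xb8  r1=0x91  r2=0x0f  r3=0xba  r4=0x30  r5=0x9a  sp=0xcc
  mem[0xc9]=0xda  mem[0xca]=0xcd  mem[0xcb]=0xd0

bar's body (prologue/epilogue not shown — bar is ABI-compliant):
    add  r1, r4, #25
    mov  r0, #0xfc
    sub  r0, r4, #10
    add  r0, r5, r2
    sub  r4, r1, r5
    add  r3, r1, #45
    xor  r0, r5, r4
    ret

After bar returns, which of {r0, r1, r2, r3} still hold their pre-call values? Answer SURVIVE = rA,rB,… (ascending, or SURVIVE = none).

SURVIVE = r0,r2,r3

prologue: push r0 -> mem[0xcb]=0xb8, sp=0xcb
prologue: push r3 -> mem[0xca]=0xba, sp=0xca
prologue: push r4 -> mem[0xc9]=0x30, sp=0xc9
body[0] add  r1, r4, #25 -> r1=0x49
body[1] mov  r0, #0xfc -> r0=0xfc
body[2] sub  r0, r4, #10 -> r0=0x26
body[3] add  r0, r5, r2 -> r0=0xa9
body[4] sub  r4, r1, r5 -> r4=0xaf
body[5] add  r3, r1, #45 -> r3=0x76
body[6] xor  r0, r5, r4 -> r0=0x35
epilogue: pop r4=0x30, sp=0xca
epilogue: pop r3=0xba, sp=0xcb
epilogue: pop r0=0xb8, sp=0xcc
r0: callee-saved, written=True
r1: caller-saved, written=True
r2: callee-saved, written=False
r3: callee-saved, written=True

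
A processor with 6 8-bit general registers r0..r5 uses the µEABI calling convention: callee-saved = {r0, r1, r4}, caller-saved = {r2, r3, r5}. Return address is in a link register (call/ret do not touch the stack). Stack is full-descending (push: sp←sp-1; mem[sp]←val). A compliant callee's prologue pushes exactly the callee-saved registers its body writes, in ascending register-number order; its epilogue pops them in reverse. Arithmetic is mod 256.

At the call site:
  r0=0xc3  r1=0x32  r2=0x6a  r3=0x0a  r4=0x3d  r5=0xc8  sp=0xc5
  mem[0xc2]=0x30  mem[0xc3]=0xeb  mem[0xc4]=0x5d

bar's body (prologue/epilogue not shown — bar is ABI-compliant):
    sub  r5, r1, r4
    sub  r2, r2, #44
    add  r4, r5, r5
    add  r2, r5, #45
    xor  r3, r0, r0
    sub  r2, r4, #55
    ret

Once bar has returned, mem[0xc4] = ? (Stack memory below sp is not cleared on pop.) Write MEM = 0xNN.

prologue: push r4 -> mem[0xc4]=0x3d, sp=0xc4
body[0] sub  r5, r1, r4 -> r5=0xf5
body[1] sub  r2, r2, #44 -> r2=0x3e
body[2] add  r4, r5, r5 -> r4=0xea
body[3] add  r2, r5, #45 -> r2=0x22
body[4] xor  r3, r0, r0 -> r3=0x00
body[5] sub  r2, r4, #55 -> r2=0xb3
epilogue: pop r4=0x3d, sp=0xc5
prologue pushed ['r4'] at ['0xc4']

MEM = 0x3d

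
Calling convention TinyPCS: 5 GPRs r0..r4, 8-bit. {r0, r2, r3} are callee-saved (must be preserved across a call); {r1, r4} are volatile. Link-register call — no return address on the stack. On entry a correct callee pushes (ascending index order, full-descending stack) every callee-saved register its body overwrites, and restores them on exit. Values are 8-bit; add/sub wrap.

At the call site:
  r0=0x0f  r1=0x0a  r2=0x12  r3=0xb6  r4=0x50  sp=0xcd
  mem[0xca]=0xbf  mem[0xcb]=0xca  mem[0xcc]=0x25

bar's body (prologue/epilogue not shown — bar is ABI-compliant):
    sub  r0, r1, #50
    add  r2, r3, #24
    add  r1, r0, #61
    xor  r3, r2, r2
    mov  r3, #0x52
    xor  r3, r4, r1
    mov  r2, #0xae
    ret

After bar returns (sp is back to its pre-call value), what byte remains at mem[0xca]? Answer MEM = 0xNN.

prologue: push r0 -> mem[0xcc]=0x0f, sp=0xcc
prologue: push r2 -> mem[0xcb]=0x12, sp=0xcb
prologue: push r3 -> mem[0xca]=0xb6, sp=0xca
body[0] sub  r0, r1, #50 -> r0=0xd8
body[1] add  r2, r3, #24 -> r2=0xce
body[2] add  r1, r0, #61 -> r1=0x15
body[3] xor  r3, r2, r2 -> r3=0x00
body[4] mov  r3, #0x52 -> r3=0x52
body[5] xor  r3, r4, r1 -> r3=0x45
body[6] mov  r2, #0xae -> r2=0xae
epilogue: pop r3=0xb6, sp=0xcb
epilogue: pop r2=0x12, sp=0xcc
epilogue: pop r0=0x0f, sp=0xcd
prologue pushed ['r0', 'r2', 'r3'] at ['0xcc', '0xcb', '0xca']

MEM = 0xb6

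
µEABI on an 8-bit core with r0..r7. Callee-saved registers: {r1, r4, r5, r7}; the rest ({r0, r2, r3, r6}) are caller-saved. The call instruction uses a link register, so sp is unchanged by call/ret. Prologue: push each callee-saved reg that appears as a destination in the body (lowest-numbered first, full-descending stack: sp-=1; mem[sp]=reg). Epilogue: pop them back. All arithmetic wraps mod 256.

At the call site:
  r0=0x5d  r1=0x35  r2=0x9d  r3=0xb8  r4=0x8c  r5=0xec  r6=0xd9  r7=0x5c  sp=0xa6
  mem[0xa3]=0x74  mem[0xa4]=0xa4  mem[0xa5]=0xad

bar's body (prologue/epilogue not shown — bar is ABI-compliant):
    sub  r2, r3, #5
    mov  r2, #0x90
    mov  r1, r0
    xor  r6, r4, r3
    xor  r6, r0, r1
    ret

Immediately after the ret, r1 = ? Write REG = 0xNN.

REG = 0x35

prologue: push r1 → mem[0xa5]=0x35, sp=0xa5
body[0] sub  r2, r3, #5 → r2=0xb3
body[1] mov  r2, #0x90 → r2=0x90
body[2] mov  r1, r0 → r1=0x5d
body[3] xor  r6, r4, r3 → r6=0x34
body[4] xor  r6, r0, r1 → r6=0x00
epilogue: pop r1=0x35, sp=0xa6
r1 is callee-saved → restored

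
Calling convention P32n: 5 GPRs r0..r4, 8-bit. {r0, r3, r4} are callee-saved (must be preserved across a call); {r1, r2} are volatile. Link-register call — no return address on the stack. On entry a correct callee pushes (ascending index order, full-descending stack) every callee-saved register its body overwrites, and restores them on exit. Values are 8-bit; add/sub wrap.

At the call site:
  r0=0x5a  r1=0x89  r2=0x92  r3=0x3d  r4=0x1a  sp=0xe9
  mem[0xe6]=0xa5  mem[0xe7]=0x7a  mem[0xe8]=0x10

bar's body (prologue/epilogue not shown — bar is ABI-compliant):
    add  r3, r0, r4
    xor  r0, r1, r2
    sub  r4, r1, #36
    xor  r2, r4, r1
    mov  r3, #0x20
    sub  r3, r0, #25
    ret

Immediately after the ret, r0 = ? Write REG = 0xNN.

prologue: push r0 -> mem[0xe8]=0x5a, sp=0xe8
prologue: push r3 -> mem[0xe7]=0x3d, sp=0xe7
prologue: push r4 -> mem[0xe6]=0x1a, sp=0xe6
body[0] add  r3, r0, r4 -> r3=0x74
body[1] xor  r0, r1, r2 -> r0=0x1b
body[2] sub  r4, r1, #36 -> r4=0x65
body[3] xor  r2, r4, r1 -> r2=0xec
body[4] mov  r3, #0x20 -> r3=0x20
body[5] sub  r3, r0, #25 -> r3=0x02
epilogue: pop r4=0x1a, sp=0xe7
epilogue: pop r3=0x3d, sp=0xe8
epilogue: pop r0=0x5a, sp=0xe9
r0 is callee-saved -> restored

REG = 0x5a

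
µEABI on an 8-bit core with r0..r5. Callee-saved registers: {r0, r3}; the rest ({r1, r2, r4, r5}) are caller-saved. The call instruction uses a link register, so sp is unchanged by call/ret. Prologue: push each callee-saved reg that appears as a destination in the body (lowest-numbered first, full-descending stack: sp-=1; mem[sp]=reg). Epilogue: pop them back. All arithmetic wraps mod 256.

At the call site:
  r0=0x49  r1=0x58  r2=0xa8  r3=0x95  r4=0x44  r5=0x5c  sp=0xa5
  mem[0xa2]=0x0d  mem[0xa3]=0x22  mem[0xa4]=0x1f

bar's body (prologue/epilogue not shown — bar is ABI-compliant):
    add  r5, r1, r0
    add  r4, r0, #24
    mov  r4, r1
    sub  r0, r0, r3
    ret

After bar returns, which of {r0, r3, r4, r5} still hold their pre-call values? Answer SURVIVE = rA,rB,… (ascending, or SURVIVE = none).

prologue: push r0 -> mem[0xa4]=0x49, sp=0xa4
body[0] add  r5, r1, r0 -> r5=0xa1
body[1] add  r4, r0, #24 -> r4=0x61
body[2] mov  r4, r1 -> r4=0x58
body[3] sub  r0, r0, r3 -> r0=0xb4
epilogue: pop r0=0x49, sp=0xa5
r0: callee-saved, written=True
r3: callee-saved, written=False
r4: caller-saved, written=True
r5: caller-saved, written=True

SURVIVE = r0,r3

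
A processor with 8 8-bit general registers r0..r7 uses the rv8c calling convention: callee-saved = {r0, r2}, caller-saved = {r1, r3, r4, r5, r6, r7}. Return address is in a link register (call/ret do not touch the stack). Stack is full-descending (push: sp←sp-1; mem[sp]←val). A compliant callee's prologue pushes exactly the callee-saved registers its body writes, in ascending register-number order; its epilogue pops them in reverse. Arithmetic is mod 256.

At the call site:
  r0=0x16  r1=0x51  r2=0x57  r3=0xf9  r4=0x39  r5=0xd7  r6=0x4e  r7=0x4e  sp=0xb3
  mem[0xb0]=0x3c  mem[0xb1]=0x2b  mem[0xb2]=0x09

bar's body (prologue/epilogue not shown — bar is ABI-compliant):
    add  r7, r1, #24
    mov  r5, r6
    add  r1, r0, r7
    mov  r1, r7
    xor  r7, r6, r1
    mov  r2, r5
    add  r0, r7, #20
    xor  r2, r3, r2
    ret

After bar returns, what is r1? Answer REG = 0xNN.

REG = 0x69

prologue: push r0 -> mem[0xb2]=0x16, sp=0xb2
prologue: push r2 -> mem[0xb1]=0x57, sp=0xb1
body[0] add  r7, r1, #24 -> r7=0x69
body[1] mov  r5, r6 -> r5=0x4e
body[2] add  r1, r0, r7 -> r1=0x7f
body[3] mov  r1, r7 -> r1=0x69
body[4] xor  r7, r6, r1 -> r7=0x27
body[5] mov  r2, r5 -> r2=0x4e
body[6] add  r0, r7, #20 -> r0=0x3b
body[7] xor  r2, r3, r2 -> r2=0xb7
epilogue: pop r2=0x57, sp=0xb2
epilogue: pop r0=0x16, sp=0xb3
r1 is caller-saved -> body value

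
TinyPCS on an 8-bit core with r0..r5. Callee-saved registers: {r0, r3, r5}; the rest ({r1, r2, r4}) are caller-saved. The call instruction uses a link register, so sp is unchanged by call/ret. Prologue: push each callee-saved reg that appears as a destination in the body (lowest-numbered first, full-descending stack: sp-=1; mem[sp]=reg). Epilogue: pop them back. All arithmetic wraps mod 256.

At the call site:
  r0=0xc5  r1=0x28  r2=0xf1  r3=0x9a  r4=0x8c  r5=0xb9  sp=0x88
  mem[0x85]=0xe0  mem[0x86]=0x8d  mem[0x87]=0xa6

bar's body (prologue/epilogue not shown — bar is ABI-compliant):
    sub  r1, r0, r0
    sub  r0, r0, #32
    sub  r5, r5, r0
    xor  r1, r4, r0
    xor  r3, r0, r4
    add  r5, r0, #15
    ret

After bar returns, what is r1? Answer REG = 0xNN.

prologue: push r0 -> mem[0x87]=0xc5, sp=0x87
prologue: push r3 -> mem[0x86]=0x9a, sp=0x86
prologue: push r5 -> mem[0x85]=0xb9, sp=0x85
body[0] sub  r1, r0, r0 -> r1=0x00
body[1] sub  r0, r0, #32 -> r0=0xa5
body[2] sub  r5, r5, r0 -> r5=0x14
body[3] xor  r1, r4, r0 -> r1=0x29
body[4] xor  r3, r0, r4 -> r3=0x29
body[5] add  r5, r0, #15 -> r5=0xb4
epilogue: pop r5=0xb9, sp=0x86
epilogue: pop r3=0x9a, sp=0x87
epilogue: pop r0=0xc5, sp=0x88
r1 is caller-saved -> body value

REG = 0x29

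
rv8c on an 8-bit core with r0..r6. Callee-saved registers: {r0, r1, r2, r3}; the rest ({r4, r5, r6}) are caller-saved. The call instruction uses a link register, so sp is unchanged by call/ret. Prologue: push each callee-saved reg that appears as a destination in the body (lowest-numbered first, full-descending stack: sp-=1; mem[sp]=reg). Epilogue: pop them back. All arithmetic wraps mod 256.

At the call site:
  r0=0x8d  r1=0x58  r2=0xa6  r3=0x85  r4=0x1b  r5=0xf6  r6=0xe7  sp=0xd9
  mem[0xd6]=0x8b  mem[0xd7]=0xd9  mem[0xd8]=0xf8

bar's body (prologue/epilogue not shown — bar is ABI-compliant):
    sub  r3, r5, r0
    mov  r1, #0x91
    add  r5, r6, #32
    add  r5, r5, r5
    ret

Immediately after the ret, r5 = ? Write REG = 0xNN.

REG = 0x0e

prologue: push r1 → mem[0xd8]=0x58, sp=0xd8
prologue: push r3 → mem[0xd7]=0x85, sp=0xd7
body[0] sub  r3, r5, r0 → r3=0x69
body[1] mov  r1, #0x91 → r1=0x91
body[2] add  r5, r6, #32 → r5=0x07
body[3] add  r5, r5, r5 → r5=0x0e
epilogue: pop r3=0x85, sp=0xd8
epilogue: pop r1=0x58, sp=0xd9
r5 is caller-saved → body value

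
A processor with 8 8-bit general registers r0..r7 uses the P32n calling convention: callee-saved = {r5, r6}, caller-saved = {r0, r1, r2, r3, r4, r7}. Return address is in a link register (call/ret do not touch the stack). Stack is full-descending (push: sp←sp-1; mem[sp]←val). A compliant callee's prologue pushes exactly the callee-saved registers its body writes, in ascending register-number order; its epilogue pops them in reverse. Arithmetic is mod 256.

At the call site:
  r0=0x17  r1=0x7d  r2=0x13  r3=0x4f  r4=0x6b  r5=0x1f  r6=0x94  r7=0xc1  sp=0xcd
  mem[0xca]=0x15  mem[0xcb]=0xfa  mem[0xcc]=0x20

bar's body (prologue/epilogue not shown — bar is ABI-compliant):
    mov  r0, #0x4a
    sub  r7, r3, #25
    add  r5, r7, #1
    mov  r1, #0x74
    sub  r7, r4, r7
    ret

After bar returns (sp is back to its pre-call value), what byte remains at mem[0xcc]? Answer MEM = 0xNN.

prologue: push r5 -> mem[0xcc]=0x1f, sp=0xcc
body[0] mov  r0, #0x4a -> r0=0x4a
body[1] sub  r7, r3, #25 -> r7=0x36
body[2] add  r5, r7, #1 -> r5=0x37
body[3] mov  r1, #0x74 -> r1=0x74
body[4] sub  r7, r4, r7 -> r7=0x35
epilogue: pop r5=0x1f, sp=0xcd
prologue pushed ['r5'] at ['0xcc']

MEM = 0x1f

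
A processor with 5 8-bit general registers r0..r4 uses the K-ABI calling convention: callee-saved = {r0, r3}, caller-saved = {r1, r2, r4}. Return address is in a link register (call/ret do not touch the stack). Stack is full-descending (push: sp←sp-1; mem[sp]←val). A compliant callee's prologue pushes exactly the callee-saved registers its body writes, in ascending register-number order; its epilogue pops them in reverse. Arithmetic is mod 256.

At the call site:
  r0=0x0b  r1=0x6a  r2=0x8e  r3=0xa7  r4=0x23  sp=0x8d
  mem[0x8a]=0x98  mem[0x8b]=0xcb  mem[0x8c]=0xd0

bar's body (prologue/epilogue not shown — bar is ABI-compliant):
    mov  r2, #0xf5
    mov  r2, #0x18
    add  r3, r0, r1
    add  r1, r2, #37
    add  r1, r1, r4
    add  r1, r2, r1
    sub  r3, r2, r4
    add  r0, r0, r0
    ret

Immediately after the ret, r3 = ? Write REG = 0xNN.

REG = 0xa7

prologue: push r0 -> mem[0x8c]=0x0b, sp=0x8c
prologue: push r3 -> mem[0x8b]=0xa7, sp=0x8b
body[0] mov  r2, #0xf5 -> r2=0xf5
body[1] mov  r2, #0x18 -> r2=0x18
body[2] add  r3, r0, r1 -> r3=0x75
body[3] add  r1, r2, #37 -> r1=0x3d
body[4] add  r1, r1, r4 -> r1=0x60
body[5] add  r1, r2, r1 -> r1=0x78
body[6] sub  r3, r2, r4 -> r3=0xf5
body[7] add  r0, r0, r0 -> r0=0x16
epilogue: pop r3=0xa7, sp=0x8c
epilogue: pop r0=0x0b, sp=0x8d
r3 is callee-saved -> restored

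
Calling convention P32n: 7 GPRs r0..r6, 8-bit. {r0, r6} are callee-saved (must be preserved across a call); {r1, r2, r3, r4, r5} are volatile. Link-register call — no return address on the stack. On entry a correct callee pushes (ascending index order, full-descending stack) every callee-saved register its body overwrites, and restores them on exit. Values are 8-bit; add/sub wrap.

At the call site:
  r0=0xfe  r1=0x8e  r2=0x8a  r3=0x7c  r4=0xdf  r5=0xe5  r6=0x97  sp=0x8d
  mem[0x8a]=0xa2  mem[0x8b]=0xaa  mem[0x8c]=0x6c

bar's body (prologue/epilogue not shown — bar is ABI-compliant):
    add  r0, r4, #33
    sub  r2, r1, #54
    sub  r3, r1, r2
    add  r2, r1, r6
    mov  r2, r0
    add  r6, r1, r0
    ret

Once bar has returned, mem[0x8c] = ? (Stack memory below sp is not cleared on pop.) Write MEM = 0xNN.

MEM = 0xfe

prologue: push r0 → mem[0x8c]=0xfe, sp=0x8c
prologue: push r6 → mem[0x8b]=0x97, sp=0x8b
body[0] add  r0, r4, #33 → r0=0x00
body[1] sub  r2, r1, #54 → r2=0x58
body[2] sub  r3, r1, r2 → r3=0x36
body[3] add  r2, r1, r6 → r2=0x25
body[4] mov  r2, r0 → r2=0x00
body[5] add  r6, r1, r0 → r6=0x8e
epilogue: pop r6=0x97, sp=0x8c
epilogue: pop r0=0xfe, sp=0x8d
prologue pushed ['r0', 'r6'] at ['0x8c', '0x8b']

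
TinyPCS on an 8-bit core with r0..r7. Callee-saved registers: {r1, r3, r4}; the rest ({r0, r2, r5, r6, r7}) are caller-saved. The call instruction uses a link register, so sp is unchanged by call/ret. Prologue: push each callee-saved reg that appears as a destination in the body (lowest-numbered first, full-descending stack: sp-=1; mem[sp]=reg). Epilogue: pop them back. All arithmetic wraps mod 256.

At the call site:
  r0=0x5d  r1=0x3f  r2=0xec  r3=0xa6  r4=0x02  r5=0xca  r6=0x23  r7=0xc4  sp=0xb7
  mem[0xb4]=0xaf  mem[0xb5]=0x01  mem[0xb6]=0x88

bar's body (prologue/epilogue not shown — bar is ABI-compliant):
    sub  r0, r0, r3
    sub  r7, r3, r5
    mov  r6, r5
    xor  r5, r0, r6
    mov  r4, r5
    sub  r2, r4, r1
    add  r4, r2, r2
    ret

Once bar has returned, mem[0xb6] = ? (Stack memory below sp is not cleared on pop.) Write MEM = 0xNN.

MEM = 0x02

prologue: push r4 → mem[0xb6]=0x02, sp=0xb6
body[0] sub  r0, r0, r3 → r0=0xb7
body[1] sub  r7, r3, r5 → r7=0xdc
body[2] mov  r6, r5 → r6=0xca
body[3] xor  r5, r0, r6 → r5=0x7d
body[4] mov  r4, r5 → r4=0x7d
body[5] sub  r2, r4, r1 → r2=0x3e
body[6] add  r4, r2, r2 → r4=0x7c
epilogue: pop r4=0x02, sp=0xb7
prologue pushed ['r4'] at ['0xb6']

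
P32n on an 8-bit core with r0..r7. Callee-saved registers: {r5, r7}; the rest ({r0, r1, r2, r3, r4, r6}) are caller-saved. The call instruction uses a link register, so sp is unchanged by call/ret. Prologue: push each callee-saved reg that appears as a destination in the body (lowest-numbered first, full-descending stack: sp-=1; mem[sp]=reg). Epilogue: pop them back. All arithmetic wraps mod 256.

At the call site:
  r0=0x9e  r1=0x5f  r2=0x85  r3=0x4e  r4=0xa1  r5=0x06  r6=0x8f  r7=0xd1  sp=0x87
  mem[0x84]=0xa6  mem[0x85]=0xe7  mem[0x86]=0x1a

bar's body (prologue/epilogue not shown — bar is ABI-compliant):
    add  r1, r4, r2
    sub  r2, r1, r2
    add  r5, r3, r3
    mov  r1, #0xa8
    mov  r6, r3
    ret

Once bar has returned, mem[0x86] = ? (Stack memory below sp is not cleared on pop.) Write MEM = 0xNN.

MEM = 0x06

prologue: push r5 → mem[0x86]=0x06, sp=0x86
body[0] add  r1, r4, r2 → r1=0x26
body[1] sub  r2, r1, r2 → r2=0xa1
body[2] add  r5, r3, r3 → r5=0x9c
body[3] mov  r1, #0xa8 → r1=0xa8
body[4] mov  r6, r3 → r6=0x4e
epilogue: pop r5=0x06, sp=0x87
prologue pushed ['r5'] at ['0x86']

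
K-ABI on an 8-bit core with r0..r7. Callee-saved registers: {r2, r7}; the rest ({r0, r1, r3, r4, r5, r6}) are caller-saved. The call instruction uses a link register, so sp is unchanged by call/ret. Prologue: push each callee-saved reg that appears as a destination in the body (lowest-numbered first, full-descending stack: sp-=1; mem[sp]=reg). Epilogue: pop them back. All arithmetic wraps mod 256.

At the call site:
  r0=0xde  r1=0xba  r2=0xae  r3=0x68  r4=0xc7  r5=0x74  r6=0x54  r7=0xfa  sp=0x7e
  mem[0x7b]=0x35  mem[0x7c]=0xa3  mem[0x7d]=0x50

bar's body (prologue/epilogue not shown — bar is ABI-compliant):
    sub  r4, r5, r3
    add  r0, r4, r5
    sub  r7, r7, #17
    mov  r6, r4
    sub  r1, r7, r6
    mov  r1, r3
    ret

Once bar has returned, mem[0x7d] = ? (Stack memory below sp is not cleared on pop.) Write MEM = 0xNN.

prologue: push r7 -> mem[0x7d]=0xfa, sp=0x7d
body[0] sub  r4, r5, r3 -> r4=0x0c
body[1] add  r0, r4, r5 -> r0=0x80
body[2] sub  r7, r7, #17 -> r7=0xe9
body[3] mov  r6, r4 -> r6=0x0c
body[4] sub  r1, r7, r6 -> r1=0xdd
body[5] mov  r1, r3 -> r1=0x68
epilogue: pop r7=0xfa, sp=0x7e
prologue pushed ['r7'] at ['0x7d']

MEM = 0xfa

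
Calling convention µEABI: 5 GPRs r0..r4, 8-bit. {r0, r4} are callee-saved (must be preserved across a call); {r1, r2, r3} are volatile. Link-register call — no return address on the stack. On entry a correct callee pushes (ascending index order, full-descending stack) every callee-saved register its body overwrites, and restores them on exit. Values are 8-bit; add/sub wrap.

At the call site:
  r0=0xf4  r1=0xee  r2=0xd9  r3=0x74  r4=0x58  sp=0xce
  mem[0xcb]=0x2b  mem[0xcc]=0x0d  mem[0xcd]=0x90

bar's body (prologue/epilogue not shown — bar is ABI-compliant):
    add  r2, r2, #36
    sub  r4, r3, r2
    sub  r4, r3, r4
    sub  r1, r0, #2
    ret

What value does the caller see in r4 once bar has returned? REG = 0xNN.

REG = 0x58

prologue: push r4 -> mem[0xcd]=0x58, sp=0xcd
body[0] add  r2, r2, #36 -> r2=0xfd
body[1] sub  r4, r3, r2 -> r4=0x77
body[2] sub  r4, r3, r4 -> r4=0xfd
body[3] sub  r1, r0, #2 -> r1=0xf2
epilogue: pop r4=0x58, sp=0xce
r4 is callee-saved -> restored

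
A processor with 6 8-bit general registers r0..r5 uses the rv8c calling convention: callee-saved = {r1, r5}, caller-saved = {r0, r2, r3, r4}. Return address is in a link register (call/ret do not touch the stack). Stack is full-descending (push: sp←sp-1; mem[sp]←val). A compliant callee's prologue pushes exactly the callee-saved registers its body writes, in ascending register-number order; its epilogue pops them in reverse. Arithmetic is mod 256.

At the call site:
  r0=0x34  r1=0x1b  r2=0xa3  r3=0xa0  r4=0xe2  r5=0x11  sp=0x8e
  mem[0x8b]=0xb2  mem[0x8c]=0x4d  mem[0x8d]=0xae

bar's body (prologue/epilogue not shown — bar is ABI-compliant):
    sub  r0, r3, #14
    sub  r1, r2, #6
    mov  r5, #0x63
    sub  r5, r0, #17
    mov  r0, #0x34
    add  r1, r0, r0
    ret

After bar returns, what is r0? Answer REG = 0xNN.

REG = 0x34

prologue: push r1 → mem[0x8d]=0x1b, sp=0x8d
prologue: push r5 → mem[0x8c]=0x11, sp=0x8c
body[0] sub  r0, r3, #14 → r0=0x92
body[1] sub  r1, r2, #6 → r1=0x9d
body[2] mov  r5, #0x63 → r5=0x63
body[3] sub  r5, r0, #17 → r5=0x81
body[4] mov  r0, #0x34 → r0=0x34
body[5] add  r1, r0, r0 → r1=0x68
epilogue: pop r5=0x11, sp=0x8d
epilogue: pop r1=0x1b, sp=0x8e
r0 is caller-saved → body value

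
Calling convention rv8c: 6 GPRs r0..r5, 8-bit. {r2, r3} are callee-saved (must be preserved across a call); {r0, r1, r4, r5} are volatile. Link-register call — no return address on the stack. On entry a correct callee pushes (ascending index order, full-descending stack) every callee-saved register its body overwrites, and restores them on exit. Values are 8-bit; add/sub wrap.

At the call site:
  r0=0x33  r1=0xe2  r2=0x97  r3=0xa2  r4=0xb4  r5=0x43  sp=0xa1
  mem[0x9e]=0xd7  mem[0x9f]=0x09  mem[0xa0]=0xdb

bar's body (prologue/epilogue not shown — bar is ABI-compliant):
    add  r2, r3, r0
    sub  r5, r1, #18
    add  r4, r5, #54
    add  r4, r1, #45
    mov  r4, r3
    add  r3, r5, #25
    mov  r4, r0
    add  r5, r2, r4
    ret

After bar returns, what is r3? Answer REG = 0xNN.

prologue: push r2 -> mem[0xa0]=0x97, sp=0xa0
prologue: push r3 -> mem[0x9f]=0xa2, sp=0x9f
body[0] add  r2, r3, r0 -> r2=0xd5
body[1] sub  r5, r1, #18 -> r5=0xd0
body[2] add  r4, r5, #54 -> r4=0x06
body[3] add  r4, r1, #45 -> r4=0x0f
body[4] mov  r4, r3 -> r4=0xa2
body[5] add  r3, r5, #25 -> r3=0xe9
body[6] mov  r4, r0 -> r4=0x33
body[7] add  r5, r2, r4 -> r5=0x08
epilogue: pop r3=0xa2, sp=0xa0
epilogue: pop r2=0x97, sp=0xa1
r3 is callee-saved -> restored

REG = 0xa2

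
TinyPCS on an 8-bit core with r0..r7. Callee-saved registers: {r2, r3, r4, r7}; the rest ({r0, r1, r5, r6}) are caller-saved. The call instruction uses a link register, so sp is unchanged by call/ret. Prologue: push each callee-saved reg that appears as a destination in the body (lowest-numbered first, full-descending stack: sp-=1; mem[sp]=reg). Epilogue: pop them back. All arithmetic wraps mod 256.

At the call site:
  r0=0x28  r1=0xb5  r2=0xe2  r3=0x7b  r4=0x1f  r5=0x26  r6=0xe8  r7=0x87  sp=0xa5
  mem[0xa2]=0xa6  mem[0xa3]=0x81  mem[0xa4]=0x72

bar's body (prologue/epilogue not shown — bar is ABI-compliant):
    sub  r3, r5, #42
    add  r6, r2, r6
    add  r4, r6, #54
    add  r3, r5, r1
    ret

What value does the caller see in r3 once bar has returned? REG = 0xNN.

REG = 0x7b

prologue: push r3 -> mem[0xa4]=0x7b, sp=0xa4
prologue: push r4 -> mem[0xa3]=0x1f, sp=0xa3
body[0] sub  r3, r5, #42 -> r3=0xfc
body[1] add  r6, r2, r6 -> r6=0xca
body[2] add  r4, r6, #54 -> r4=0x00
body[3] add  r3, r5, r1 -> r3=0xdb
epilogue: pop r4=0x1f, sp=0xa4
epilogue: pop r3=0x7b, sp=0xa5
r3 is callee-saved -> restored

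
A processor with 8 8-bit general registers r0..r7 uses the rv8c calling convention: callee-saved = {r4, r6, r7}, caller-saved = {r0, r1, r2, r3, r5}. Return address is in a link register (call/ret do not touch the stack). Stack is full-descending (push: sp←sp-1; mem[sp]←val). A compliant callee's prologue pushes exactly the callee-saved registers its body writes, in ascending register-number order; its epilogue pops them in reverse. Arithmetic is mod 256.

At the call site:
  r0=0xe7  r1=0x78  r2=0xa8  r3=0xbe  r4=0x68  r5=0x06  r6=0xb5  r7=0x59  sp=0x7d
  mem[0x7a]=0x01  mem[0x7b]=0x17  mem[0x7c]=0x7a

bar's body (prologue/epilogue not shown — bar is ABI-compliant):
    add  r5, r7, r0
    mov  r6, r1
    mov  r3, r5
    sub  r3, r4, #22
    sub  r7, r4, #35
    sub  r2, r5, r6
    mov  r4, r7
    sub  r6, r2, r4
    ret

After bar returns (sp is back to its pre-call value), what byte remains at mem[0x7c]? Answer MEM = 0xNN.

prologue: push r4 → mem[0x7c]=0x68, sp=0x7c
prologue: push r6 → mem[0x7b]=0xb5, sp=0x7b
prologue: push r7 → mem[0x7a]=0x59, sp=0x7a
body[0] add  r5, r7, r0 → r5=0x40
body[1] mov  r6, r1 → r6=0x78
body[2] mov  r3, r5 → r3=0x40
body[3] sub  r3, r4, #22 → r3=0x52
body[4] sub  r7, r4, #35 → r7=0x45
body[5] sub  r2, r5, r6 → r2=0xc8
body[6] mov  r4, r7 → r4=0x45
body[7] sub  r6, r2, r4 → r6=0x83
epilogue: pop r7=0x59, sp=0x7b
epilogue: pop r6=0xb5, sp=0x7c
epilogue: pop r4=0x68, sp=0x7d
prologue pushed ['r4', 'r6', 'r7'] at ['0x7c', '0x7b', '0x7a']

MEM = 0x68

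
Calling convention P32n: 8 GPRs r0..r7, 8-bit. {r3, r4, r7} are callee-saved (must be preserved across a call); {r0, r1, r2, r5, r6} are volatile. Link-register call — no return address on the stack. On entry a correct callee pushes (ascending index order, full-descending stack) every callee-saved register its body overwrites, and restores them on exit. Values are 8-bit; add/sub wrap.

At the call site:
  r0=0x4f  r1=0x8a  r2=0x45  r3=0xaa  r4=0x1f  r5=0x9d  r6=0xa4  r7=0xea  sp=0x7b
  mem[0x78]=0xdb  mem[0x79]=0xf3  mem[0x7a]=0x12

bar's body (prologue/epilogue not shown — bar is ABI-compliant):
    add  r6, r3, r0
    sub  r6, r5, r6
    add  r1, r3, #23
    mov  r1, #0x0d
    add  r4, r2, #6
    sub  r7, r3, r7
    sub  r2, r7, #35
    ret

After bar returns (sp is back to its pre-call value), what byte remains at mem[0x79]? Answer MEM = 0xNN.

MEM = 0xea

prologue: push r4 → mem[0x7a]=0x1f, sp=0x7a
prologue: push r7 → mem[0x79]=0xea, sp=0x79
body[0] add  r6, r3, r0 → r6=0xf9
body[1] sub  r6, r5, r6 → r6=0xa4
body[2] add  r1, r3, #23 → r1=0xc1
body[3] mov  r1, #0x0d → r1=0x0d
body[4] add  r4, r2, #6 → r4=0x4b
body[5] sub  r7, r3, r7 → r7=0xc0
body[6] sub  r2, r7, #35 → r2=0x9d
epilogue: pop r7=0xea, sp=0x7a
epilogue: pop r4=0x1f, sp=0x7b
prologue pushed ['r4', 'r7'] at ['0x7a', '0x79']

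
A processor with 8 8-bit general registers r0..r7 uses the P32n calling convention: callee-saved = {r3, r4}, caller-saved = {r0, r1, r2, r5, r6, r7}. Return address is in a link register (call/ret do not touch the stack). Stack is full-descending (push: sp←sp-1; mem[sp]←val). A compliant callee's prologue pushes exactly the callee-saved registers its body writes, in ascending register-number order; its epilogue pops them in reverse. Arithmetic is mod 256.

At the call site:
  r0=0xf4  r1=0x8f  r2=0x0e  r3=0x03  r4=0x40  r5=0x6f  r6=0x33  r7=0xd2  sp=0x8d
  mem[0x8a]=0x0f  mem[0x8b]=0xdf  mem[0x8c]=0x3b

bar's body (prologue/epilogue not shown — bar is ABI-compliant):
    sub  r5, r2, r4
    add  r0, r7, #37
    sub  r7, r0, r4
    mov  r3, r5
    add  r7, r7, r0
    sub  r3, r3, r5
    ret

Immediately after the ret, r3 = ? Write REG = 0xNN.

REG = 0x03

prologue: push r3 -> mem[0x8c]=0x03, sp=0x8c
body[0] sub  r5, r2, r4 -> r5=0xce
body[1] add  r0, r7, #37 -> r0=0xf7
body[2] sub  r7, r0, r4 -> r7=0xb7
body[3] mov  r3, r5 -> r3=0xce
body[4] add  r7, r7, r0 -> r7=0xae
body[5] sub  r3, r3, r5 -> r3=0x00
epilogue: pop r3=0x03, sp=0x8d
r3 is callee-saved -> restored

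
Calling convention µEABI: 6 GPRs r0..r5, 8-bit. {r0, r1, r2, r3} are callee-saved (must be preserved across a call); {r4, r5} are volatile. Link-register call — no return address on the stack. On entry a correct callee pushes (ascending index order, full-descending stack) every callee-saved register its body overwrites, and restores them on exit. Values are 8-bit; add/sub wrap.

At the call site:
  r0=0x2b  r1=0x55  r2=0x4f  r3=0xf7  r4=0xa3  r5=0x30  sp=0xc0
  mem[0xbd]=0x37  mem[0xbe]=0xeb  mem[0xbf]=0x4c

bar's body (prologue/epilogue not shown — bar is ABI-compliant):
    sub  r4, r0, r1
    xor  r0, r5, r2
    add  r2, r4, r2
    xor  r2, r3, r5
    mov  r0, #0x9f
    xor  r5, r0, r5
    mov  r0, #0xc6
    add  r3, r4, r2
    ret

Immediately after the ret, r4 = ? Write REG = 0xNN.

REG = 0xd6

prologue: push r0 -> mem[0xbf]=0x2b, sp=0xbf
prologue: push r2 -> mem[0xbe]=0x4f, sp=0xbe
prologue: push r3 -> mem[0xbd]=0xf7, sp=0xbd
body[0] sub  r4, r0, r1 -> r4=0xd6
body[1] xor  r0, r5, r2 -> r0=0x7f
body[2] add  r2, r4, r2 -> r2=0x25
body[3] xor  r2, r3, r5 -> r2=0xc7
body[4] mov  r0, #0x9f -> r0=0x9f
body[5] xor  r5, r0, r5 -> r5=0xaf
body[6] mov  r0, #0xc6 -> r0=0xc6
body[7] add  r3, r4, r2 -> r3=0x9d
epilogue: pop r3=0xf7, sp=0xbe
epilogue: pop r2=0x4f, sp=0xbf
epilogue: pop r0=0x2b, sp=0xc0
r4 is caller-saved -> body value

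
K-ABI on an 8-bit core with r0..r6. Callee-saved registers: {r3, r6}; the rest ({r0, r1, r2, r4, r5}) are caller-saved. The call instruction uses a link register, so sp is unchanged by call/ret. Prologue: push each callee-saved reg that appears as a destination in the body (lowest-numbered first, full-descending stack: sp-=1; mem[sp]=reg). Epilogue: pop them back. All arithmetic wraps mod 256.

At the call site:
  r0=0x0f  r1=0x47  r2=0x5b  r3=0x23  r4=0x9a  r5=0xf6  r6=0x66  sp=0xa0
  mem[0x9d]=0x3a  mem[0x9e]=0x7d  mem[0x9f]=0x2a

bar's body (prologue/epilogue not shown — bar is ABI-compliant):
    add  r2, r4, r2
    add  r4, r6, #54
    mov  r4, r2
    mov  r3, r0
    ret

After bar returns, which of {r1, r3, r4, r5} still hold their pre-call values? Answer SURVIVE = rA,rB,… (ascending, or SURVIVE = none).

SURVIVE = r1,r3,r5

prologue: push r3 → mem[0x9f]=0x23, sp=0x9f
body[0] add  r2, r4, r2 → r2=0xf5
body[1] add  r4, r6, #54 → r4=0x9c
body[2] mov  r4, r2 → r4=0xf5
body[3] mov  r3, r0 → r3=0x0f
epilogue: pop r3=0x23, sp=0xa0
r1: caller-saved, written=False
r3: callee-saved, written=True
r4: caller-saved, written=True
r5: caller-saved, written=False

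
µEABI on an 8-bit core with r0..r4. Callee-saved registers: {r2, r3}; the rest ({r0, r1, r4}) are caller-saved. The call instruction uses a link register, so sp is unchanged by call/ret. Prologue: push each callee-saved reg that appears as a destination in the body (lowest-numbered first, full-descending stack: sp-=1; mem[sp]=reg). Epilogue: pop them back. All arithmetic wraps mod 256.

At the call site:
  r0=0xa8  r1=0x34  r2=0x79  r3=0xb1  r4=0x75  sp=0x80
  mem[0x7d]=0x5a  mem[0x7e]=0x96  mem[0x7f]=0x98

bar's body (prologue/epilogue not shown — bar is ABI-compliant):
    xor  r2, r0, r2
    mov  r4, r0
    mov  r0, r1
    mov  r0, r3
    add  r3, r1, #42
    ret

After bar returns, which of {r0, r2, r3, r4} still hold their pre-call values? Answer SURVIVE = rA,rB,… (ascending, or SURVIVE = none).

SURVIVE = r2,r3

prologue: push r2 -> mem[0x7f]=0x79, sp=0x7f
prologue: push r3 -> mem[0x7e]=0xb1, sp=0x7e
body[0] xor  r2, r0, r2 -> r2=0xd1
body[1] mov  r4, r0 -> r4=0xa8
body[2] mov  r0, r1 -> r0=0x34
body[3] mov  r0, r3 -> r0=0xb1
body[4] add  r3, r1, #42 -> r3=0x5e
epilogue: pop r3=0xb1, sp=0x7f
epilogue: pop r2=0x79, sp=0x80
r0: caller-saved, written=True
r2: callee-saved, written=True
r3: callee-saved, written=True
r4: caller-saved, written=True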